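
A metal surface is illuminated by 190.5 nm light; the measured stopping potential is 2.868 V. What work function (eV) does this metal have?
3.64 eV

The stopping potential gives the maximum kinetic energy: KE_max = eV_s = 2.868 eV

From Einstein's photoelectric equation: KE_max = hc/λ - φ
Rearranging: φ = hc/λ - KE_max

Calculate photon energy:
E_photon = hc/λ = (6.626×10⁻³⁴ J·s)(3×10⁸ m/s) / (190.5×10⁻⁹ m) = 6.5084 eV

Therefore:
φ = 6.5084 - 2.868 = 3.64 eV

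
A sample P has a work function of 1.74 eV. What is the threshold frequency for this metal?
4.2073e+14 Hz

The threshold frequency is when the photon energy equals the work function:
hf₀ = φ

Solving for f₀:
f₀ = φ/h = (1.74 eV × 1.602×10⁻¹⁹ J/eV) / (6.626×10⁻³⁴ J·s)
f₀ = 4.2073e+14 Hz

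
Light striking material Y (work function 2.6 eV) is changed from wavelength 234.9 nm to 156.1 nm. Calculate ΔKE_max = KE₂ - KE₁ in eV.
2.6644 eV

Using Einstein's equation: KE_max = hc/λ - φ

For λ₁ = 234.9 nm:
KE₁ = hc/λ₁ - φ = 5.2782 - 2.6 = 2.6782 eV

For λ₂ = 156.1 nm:
KE₂ = hc/λ₂ - φ = 7.9426 - 2.6 = 5.3426 eV

Change in KE:
ΔKE = KE₂ - KE₁ = 5.3426 - 2.6782 = 2.6644 eV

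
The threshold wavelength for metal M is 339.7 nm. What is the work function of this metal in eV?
3.65 eV

At the threshold wavelength, photon energy equals work function:
φ = hc/λ₀

Calculating:
φ = (6.626×10⁻³⁴ J·s)(3×10⁸ m/s) / (339.7×10⁻⁹ m)
φ = 3.65 eV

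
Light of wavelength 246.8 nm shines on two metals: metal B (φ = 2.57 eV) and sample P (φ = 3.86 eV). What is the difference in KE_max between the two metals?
1.2900 eV

Using KE_max = hc/λ - φ for each metal:

Photon energy: E = hc/λ = 5.0237 eV

For metal B (φ₁ = 2.57 eV):
KE₁ = E - φ₁ = 5.0237 - 2.57 = 2.4537 eV

For sample P (φ₂ = 3.86 eV):
KE₂ = E - φ₂ = 5.0237 - 3.86 = 1.1637 eV

Difference:
ΔKE = KE₁ - KE₂ = 2.4537 - 1.1637 = 1.2900 eV

Note: The difference equals the difference in work functions: 3.86 - 2.57 = 1.29 eV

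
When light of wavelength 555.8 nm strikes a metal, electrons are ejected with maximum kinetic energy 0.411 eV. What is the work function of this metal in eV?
1.82 eV

From Einstein's photoelectric equation: KE_max = hf - φ = hc/λ - φ

Rearranging for φ:
φ = hc/λ - KE_max

Calculate photon energy:
E_photon = hc/λ = 2.2307 eV

Therefore:
φ = 2.2307 - 0.411 = 1.82 eV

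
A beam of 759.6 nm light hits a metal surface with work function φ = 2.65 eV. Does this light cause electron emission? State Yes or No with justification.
No

For photoemission, the photon energy must exceed the work function.

Photon energy: E = hc/λ = 1.6322 eV
Work function: φ = 2.65 eV

Since E_photon (1.6322 eV) < φ (2.65 eV), photoemission will NOT occur.
The threshold wavelength is λ₀ = hc/φ = 467.9 nm.
Since 759.6 nm > 467.9 nm, the photons lack sufficient energy.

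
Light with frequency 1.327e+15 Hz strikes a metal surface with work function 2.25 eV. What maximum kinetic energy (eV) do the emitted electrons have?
3.2380 eV

Using Einstein's photoelectric equation: KE_max = hf - φ

First, calculate the photon energy:
E_photon = hf = (6.626×10⁻³⁴ J·s)(1.327e+15 Hz)
E_photon = 5.4880 eV

Then, the maximum kinetic energy:
KE_max = E_photon - φ = 5.4880 eV - 2.25 eV = 3.2380 eV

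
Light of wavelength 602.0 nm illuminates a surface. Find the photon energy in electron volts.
2.0595 eV

Using E = hf = hc/λ:

E = hc/λ = (6.626×10⁻³⁴ J·s)(3×10⁸ m/s) / (602.0×10⁻⁹ m)
E = 2.0595 eV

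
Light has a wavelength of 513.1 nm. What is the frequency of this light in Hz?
5.8428e+14 Hz

Using the wave equation: c = fλ

Solving for frequency:
f = c/λ = (3×10⁸ m/s) / (513.1×10⁻⁹ m)
f = 5.8428e+14 Hz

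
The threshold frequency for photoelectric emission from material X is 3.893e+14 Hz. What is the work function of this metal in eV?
1.61 eV

At the threshold frequency, photon energy equals work function:
φ = hf₀

Calculating:
φ = (6.626×10⁻³⁴ J·s)(3.893e+14 Hz)
φ = 1.61 eV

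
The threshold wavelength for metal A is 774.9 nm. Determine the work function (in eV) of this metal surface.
1.60 eV

At the threshold wavelength, photon energy equals work function:
φ = hc/λ₀

Calculating:
φ = (6.626×10⁻³⁴ J·s)(3×10⁸ m/s) / (774.9×10⁻⁹ m)
φ = 1.60 eV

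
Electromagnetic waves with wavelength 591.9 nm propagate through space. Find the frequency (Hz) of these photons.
5.0649e+14 Hz

Using the wave equation: c = fλ

Solving for frequency:
f = c/λ = (3×10⁸ m/s) / (591.9×10⁻⁹ m)
f = 5.0649e+14 Hz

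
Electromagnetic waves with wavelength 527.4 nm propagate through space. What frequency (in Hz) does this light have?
5.6843e+14 Hz

Using the wave equation: c = fλ

Solving for frequency:
f = c/λ = (3×10⁸ m/s) / (527.4×10⁻⁹ m)
f = 5.6843e+14 Hz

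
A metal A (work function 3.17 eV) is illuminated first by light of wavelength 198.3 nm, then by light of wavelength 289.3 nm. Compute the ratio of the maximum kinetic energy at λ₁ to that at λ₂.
2.7628

Using Einstein's equation: KE_max = hc/λ - φ

For λ₁ = 198.3 nm:
E₁ = hc/λ₁ = 6.2524 eV
KE₁ = E₁ - φ = 6.2524 - 3.17 = 3.0824 eV

For λ₂ = 289.3 nm:
E₂ = hc/λ₂ = 4.2857 eV
KE₂ = E₂ - φ = 4.2857 - 3.17 = 1.1157 eV

Ratio: KE₁/KE₂ = 3.0824/1.1157 = 2.7628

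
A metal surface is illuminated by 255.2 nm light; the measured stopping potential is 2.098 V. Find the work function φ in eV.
2.76 eV

The stopping potential gives the maximum kinetic energy: KE_max = eV_s = 2.098 eV

From Einstein's photoelectric equation: KE_max = hc/λ - φ
Rearranging: φ = hc/λ - KE_max

Calculate photon energy:
E_photon = hc/λ = (6.626×10⁻³⁴ J·s)(3×10⁸ m/s) / (255.2×10⁻⁹ m) = 4.8583 eV

Therefore:
φ = 4.8583 - 2.098 = 2.76 eV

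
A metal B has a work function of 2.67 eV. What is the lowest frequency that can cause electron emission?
6.4560e+14 Hz

The threshold frequency is when the photon energy equals the work function:
hf₀ = φ

Solving for f₀:
f₀ = φ/h = (2.67 eV × 1.602×10⁻¹⁹ J/eV) / (6.626×10⁻³⁴ J·s)
f₀ = 6.4560e+14 Hz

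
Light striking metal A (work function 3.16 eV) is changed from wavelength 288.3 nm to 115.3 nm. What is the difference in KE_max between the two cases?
6.4527 eV

Using Einstein's equation: KE_max = hc/λ - φ

For λ₁ = 288.3 nm:
KE₁ = hc/λ₁ - φ = 4.3005 - 3.16 = 1.1405 eV

For λ₂ = 115.3 nm:
KE₂ = hc/λ₂ - φ = 10.7532 - 3.16 = 7.5932 eV

Change in KE:
ΔKE = KE₂ - KE₁ = 7.5932 - 1.1405 = 6.4527 eV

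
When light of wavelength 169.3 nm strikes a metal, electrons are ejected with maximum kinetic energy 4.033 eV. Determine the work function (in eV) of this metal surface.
3.29 eV

From Einstein's photoelectric equation: KE_max = hf - φ = hc/λ - φ

Rearranging for φ:
φ = hc/λ - KE_max

Calculate photon energy:
E_photon = hc/λ = 7.3233 eV

Therefore:
φ = 7.3233 - 4.033 = 3.29 eV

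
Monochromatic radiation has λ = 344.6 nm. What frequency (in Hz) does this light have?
8.6997e+14 Hz

Using the wave equation: c = fλ

Solving for frequency:
f = c/λ = (3×10⁸ m/s) / (344.6×10⁻⁹ m)
f = 8.6997e+14 Hz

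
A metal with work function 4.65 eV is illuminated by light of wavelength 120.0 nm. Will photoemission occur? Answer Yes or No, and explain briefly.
Yes

For photoemission, the photon energy must exceed the work function.

Photon energy: E = hc/λ = 10.3320 eV
Work function: φ = 4.65 eV

Since E_photon (10.3320 eV) > φ (4.65 eV), photoemission WILL occur.
The threshold wavelength is λ₀ = hc/φ = 266.6 nm.
Since 120.0 nm < 266.6 nm, the light has sufficient energy.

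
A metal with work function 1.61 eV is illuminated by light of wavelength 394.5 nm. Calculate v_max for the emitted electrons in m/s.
7.3430e+05 m/s

First, find the maximum kinetic energy:
E_photon = hc/λ = 3.1428 eV
KE_max = E_photon - φ = 3.1428 - 1.61 = 1.5328 eV

Convert to Joules: KE_max = 1.5328 × 1.602×10⁻¹⁹ J = 2.4558e-19 J

Then use KE = ½mv² to find velocity:
v = √(2·KE/m) = √(2 × 2.4558e-19 J / 9.109e-31 kg)
v = 7.3430e+05 m/s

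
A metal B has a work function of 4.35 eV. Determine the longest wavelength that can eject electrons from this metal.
285.02 nm

The threshold wavelength is when the photon energy equals the work function:
hc/λ₀ = φ

Solving for λ₀:
λ₀ = hc/φ = (6.626×10⁻³⁴ J·s)(3×10⁸ m/s) / (4.35 eV × 1.602×10⁻¹⁹ J/eV)
λ₀ = 285.02 nm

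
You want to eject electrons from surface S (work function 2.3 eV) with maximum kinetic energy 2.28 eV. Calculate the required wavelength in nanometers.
270.71 nm

From Einstein's equation: KE_max = hc/λ - φ

Rearranging for λ:
hc/λ = KE_max + φ
λ = hc/(KE_max + φ)

Required photon energy:
E_photon = KE_max + φ = 2.28 + 2.3 = 4.58 eV

Required wavelength:
λ = hc/E_photon = (6.626×10⁻³⁴)(3×10⁸) / (4.58 × 1.602×10⁻¹⁹)
λ = 270.71 nm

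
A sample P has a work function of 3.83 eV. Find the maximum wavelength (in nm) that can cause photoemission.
323.72 nm

The threshold wavelength is when the photon energy equals the work function:
hc/λ₀ = φ

Solving for λ₀:
λ₀ = hc/φ = (6.626×10⁻³⁴ J·s)(3×10⁸ m/s) / (3.83 eV × 1.602×10⁻¹⁹ J/eV)
λ₀ = 323.72 nm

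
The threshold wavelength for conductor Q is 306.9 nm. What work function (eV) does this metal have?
4.04 eV

At the threshold wavelength, photon energy equals work function:
φ = hc/λ₀

Calculating:
φ = (6.626×10⁻³⁴ J·s)(3×10⁸ m/s) / (306.9×10⁻⁹ m)
φ = 4.04 eV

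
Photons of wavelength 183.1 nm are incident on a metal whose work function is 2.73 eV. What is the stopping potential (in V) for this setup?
4.0414 V

The stopping potential V_s satisfies: eV_s = KE_max

First, find KE_max using Einstein's equation:
E_photon = hc/λ = 6.7714 eV
KE_max = E_photon - φ = 6.7714 - 2.73 = 4.0414 eV

Since eV_s = KE_max:
V_s = KE_max/e = 4.0414 V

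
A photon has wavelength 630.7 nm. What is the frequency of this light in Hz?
4.7533e+14 Hz

Using the wave equation: c = fλ

Solving for frequency:
f = c/λ = (3×10⁸ m/s) / (630.7×10⁻⁹ m)
f = 4.7533e+14 Hz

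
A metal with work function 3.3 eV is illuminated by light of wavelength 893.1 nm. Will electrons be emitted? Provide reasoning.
No

For photoemission, the photon energy must exceed the work function.

Photon energy: E = hc/λ = 1.3882 eV
Work function: φ = 3.3 eV

Since E_photon (1.3882 eV) < φ (3.3 eV), photoemission will NOT occur.
The threshold wavelength is λ₀ = hc/φ = 375.7 nm.
Since 893.1 nm > 375.7 nm, the photons lack sufficient energy.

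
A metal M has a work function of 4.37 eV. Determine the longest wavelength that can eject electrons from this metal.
283.72 nm

The threshold wavelength is when the photon energy equals the work function:
hc/λ₀ = φ

Solving for λ₀:
λ₀ = hc/φ = (6.626×10⁻³⁴ J·s)(3×10⁸ m/s) / (4.37 eV × 1.602×10⁻¹⁹ J/eV)
λ₀ = 283.72 nm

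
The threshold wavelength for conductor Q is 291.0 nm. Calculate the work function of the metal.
4.26 eV

At the threshold wavelength, photon energy equals work function:
φ = hc/λ₀

Calculating:
φ = (6.626×10⁻³⁴ J·s)(3×10⁸ m/s) / (291.0×10⁻⁹ m)
φ = 4.26 eV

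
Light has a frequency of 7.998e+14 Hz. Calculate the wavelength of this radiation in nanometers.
374.83 nm

Using the wave equation: c = fλ

Solving for wavelength:
λ = c/f = (3×10⁸ m/s) / (7.998e+14 Hz)
λ = 374.83 nm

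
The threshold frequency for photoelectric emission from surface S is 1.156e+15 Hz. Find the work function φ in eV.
4.78 eV

At the threshold frequency, photon energy equals work function:
φ = hf₀

Calculating:
φ = (6.626×10⁻³⁴ J·s)(1.156e+15 Hz)
φ = 4.78 eV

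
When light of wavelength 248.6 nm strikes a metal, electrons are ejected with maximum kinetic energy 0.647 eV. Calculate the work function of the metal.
4.34 eV

From Einstein's photoelectric equation: KE_max = hf - φ = hc/λ - φ

Rearranging for φ:
φ = hc/λ - KE_max

Calculate photon energy:
E_photon = hc/λ = 4.9873 eV

Therefore:
φ = 4.9873 - 0.647 = 4.34 eV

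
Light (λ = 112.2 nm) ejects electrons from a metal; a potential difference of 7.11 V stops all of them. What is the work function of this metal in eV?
3.94 eV

The stopping potential gives the maximum kinetic energy: KE_max = eV_s = 7.11 eV

From Einstein's photoelectric equation: KE_max = hc/λ - φ
Rearranging: φ = hc/λ - KE_max

Calculate photon energy:
E_photon = hc/λ = (6.626×10⁻³⁴ J·s)(3×10⁸ m/s) / (112.2×10⁻⁹ m) = 11.0503 eV

Therefore:
φ = 11.0503 - 7.11 = 3.94 eV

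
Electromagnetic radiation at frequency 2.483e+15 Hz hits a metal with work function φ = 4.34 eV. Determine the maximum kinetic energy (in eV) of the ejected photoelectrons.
5.9289 eV

Using Einstein's photoelectric equation: KE_max = hf - φ

First, calculate the photon energy:
E_photon = hf = (6.626×10⁻³⁴ J·s)(2.483e+15 Hz)
E_photon = 10.2689 eV

Then, the maximum kinetic energy:
KE_max = E_photon - φ = 10.2689 eV - 4.34 eV = 5.9289 eV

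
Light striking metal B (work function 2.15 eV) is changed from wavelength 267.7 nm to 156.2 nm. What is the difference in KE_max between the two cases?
3.3061 eV

Using Einstein's equation: KE_max = hc/λ - φ

For λ₁ = 267.7 nm:
KE₁ = hc/λ₁ - φ = 4.6315 - 2.15 = 2.4815 eV

For λ₂ = 156.2 nm:
KE₂ = hc/λ₂ - φ = 7.9375 - 2.15 = 5.7875 eV

Change in KE:
ΔKE = KE₂ - KE₁ = 5.7875 - 2.4815 = 3.3061 eV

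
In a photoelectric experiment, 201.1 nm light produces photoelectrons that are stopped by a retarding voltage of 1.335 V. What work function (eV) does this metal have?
4.83 eV

The stopping potential gives the maximum kinetic energy: KE_max = eV_s = 1.335 eV

From Einstein's photoelectric equation: KE_max = hc/λ - φ
Rearranging: φ = hc/λ - KE_max

Calculate photon energy:
E_photon = hc/λ = (6.626×10⁻³⁴ J·s)(3×10⁸ m/s) / (201.1×10⁻⁹ m) = 6.1653 eV

Therefore:
φ = 6.1653 - 1.335 = 4.83 eV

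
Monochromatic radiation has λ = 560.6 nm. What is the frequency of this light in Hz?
5.3477e+14 Hz

Using the wave equation: c = fλ

Solving for frequency:
f = c/λ = (3×10⁸ m/s) / (560.6×10⁻⁹ m)
f = 5.3477e+14 Hz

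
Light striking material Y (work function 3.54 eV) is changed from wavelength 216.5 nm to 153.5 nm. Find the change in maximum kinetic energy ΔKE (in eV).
2.3504 eV

Using Einstein's equation: KE_max = hc/λ - φ

For λ₁ = 216.5 nm:
KE₁ = hc/λ₁ - φ = 5.7268 - 3.54 = 2.1868 eV

For λ₂ = 153.5 nm:
KE₂ = hc/λ₂ - φ = 8.0771 - 3.54 = 4.5371 eV

Change in KE:
ΔKE = KE₂ - KE₁ = 4.5371 - 2.1868 = 2.3504 eV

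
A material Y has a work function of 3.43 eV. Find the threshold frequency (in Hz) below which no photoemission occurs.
8.2937e+14 Hz

The threshold frequency is when the photon energy equals the work function:
hf₀ = φ

Solving for f₀:
f₀ = φ/h = (3.43 eV × 1.602×10⁻¹⁹ J/eV) / (6.626×10⁻³⁴ J·s)
f₀ = 8.2937e+14 Hz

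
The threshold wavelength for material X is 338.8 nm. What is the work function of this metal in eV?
3.66 eV

At the threshold wavelength, photon energy equals work function:
φ = hc/λ₀

Calculating:
φ = (6.626×10⁻³⁴ J·s)(3×10⁸ m/s) / (338.8×10⁻⁹ m)
φ = 3.66 eV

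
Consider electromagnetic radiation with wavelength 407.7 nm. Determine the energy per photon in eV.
3.0411 eV

Using E = hf = hc/λ:

E = hc/λ = (6.626×10⁻³⁴ J·s)(3×10⁸ m/s) / (407.7×10⁻⁹ m)
E = 3.0411 eV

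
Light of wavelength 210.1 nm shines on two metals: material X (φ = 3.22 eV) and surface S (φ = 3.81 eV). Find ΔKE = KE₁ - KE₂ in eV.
0.5900 eV

Using KE_max = hc/λ - φ for each metal:

Photon energy: E = hc/λ = 5.9012 eV

For material X (φ₁ = 3.22 eV):
KE₁ = E - φ₁ = 5.9012 - 3.22 = 2.6812 eV

For surface S (φ₂ = 3.81 eV):
KE₂ = E - φ₂ = 5.9012 - 3.81 = 2.0912 eV

Difference:
ΔKE = KE₁ - KE₂ = 2.6812 - 2.0912 = 0.5900 eV

Note: The difference equals the difference in work functions: 3.81 - 3.22 = 0.59 eV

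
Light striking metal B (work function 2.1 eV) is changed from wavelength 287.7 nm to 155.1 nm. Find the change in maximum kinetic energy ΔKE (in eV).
3.6843 eV

Using Einstein's equation: KE_max = hc/λ - φ

For λ₁ = 287.7 nm:
KE₁ = hc/λ₁ - φ = 4.3095 - 2.1 = 2.2095 eV

For λ₂ = 155.1 nm:
KE₂ = hc/λ₂ - φ = 7.9938 - 2.1 = 5.8938 eV

Change in KE:
ΔKE = KE₂ - KE₁ = 5.8938 - 2.2095 = 3.6843 eV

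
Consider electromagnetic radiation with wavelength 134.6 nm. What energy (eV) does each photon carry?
9.2113 eV

Using E = hf = hc/λ:

E = hc/λ = (6.626×10⁻³⁴ J·s)(3×10⁸ m/s) / (134.6×10⁻⁹ m)
E = 9.2113 eV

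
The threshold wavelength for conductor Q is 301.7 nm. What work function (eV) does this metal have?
4.11 eV

At the threshold wavelength, photon energy equals work function:
φ = hc/λ₀

Calculating:
φ = (6.626×10⁻³⁴ J·s)(3×10⁸ m/s) / (301.7×10⁻⁹ m)
φ = 4.11 eV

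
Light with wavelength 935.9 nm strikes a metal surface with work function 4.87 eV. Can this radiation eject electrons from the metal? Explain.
No

For photoemission, the photon energy must exceed the work function.

Photon energy: E = hc/λ = 1.3248 eV
Work function: φ = 4.87 eV

Since E_photon (1.3248 eV) < φ (4.87 eV), photoemission will NOT occur.
The threshold wavelength is λ₀ = hc/φ = 254.6 nm.
Since 935.9 nm > 254.6 nm, the photons lack sufficient energy.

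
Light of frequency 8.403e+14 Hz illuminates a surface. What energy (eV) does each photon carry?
3.4752 eV

Using E = hf:

E = hf = (6.626×10⁻³⁴ J·s)(8.403e+14 Hz)
E = 3.4752 eV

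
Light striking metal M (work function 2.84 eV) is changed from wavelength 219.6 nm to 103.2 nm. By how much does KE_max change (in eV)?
6.3681 eV

Using Einstein's equation: KE_max = hc/λ - φ

For λ₁ = 219.6 nm:
KE₁ = hc/λ₁ - φ = 5.6459 - 2.84 = 2.8059 eV

For λ₂ = 103.2 nm:
KE₂ = hc/λ₂ - φ = 12.0140 - 2.84 = 9.1740 eV

Change in KE:
ΔKE = KE₂ - KE₁ = 9.1740 - 2.8059 = 6.3681 eV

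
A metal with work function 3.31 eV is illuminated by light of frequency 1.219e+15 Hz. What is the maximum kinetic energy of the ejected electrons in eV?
1.7314 eV

Using Einstein's photoelectric equation: KE_max = hf - φ

First, calculate the photon energy:
E_photon = hf = (6.626×10⁻³⁴ J·s)(1.219e+15 Hz)
E_photon = 5.0414 eV

Then, the maximum kinetic energy:
KE_max = E_photon - φ = 5.0414 eV - 3.31 eV = 1.7314 eV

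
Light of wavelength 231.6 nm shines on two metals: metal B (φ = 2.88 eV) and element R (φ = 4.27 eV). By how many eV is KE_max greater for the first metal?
1.3900 eV

Using KE_max = hc/λ - φ for each metal:

Photon energy: E = hc/λ = 5.3534 eV

For metal B (φ₁ = 2.88 eV):
KE₁ = E - φ₁ = 5.3534 - 2.88 = 2.4734 eV

For element R (φ₂ = 4.27 eV):
KE₂ = E - φ₂ = 5.3534 - 4.27 = 1.0834 eV

Difference:
ΔKE = KE₁ - KE₂ = 2.4734 - 1.0834 = 1.3900 eV

Note: The difference equals the difference in work functions: 4.27 - 2.88 = 1.39 eV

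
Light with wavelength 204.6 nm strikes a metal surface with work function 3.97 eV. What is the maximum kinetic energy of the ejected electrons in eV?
2.0898 eV

Using Einstein's photoelectric equation: KE_max = hf - φ = hc/λ - φ

First, calculate the photon energy:
E_photon = hc/λ = (6.626×10⁻³⁴ J·s)(3×10⁸ m/s) / (204.6×10⁻⁹ m)
E_photon = 6.0598 eV

Then, the maximum kinetic energy:
KE_max = E_photon - φ = 6.0598 eV - 3.97 eV = 2.0898 eV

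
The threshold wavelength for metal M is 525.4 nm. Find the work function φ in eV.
2.36 eV

At the threshold wavelength, photon energy equals work function:
φ = hc/λ₀

Calculating:
φ = (6.626×10⁻³⁴ J·s)(3×10⁸ m/s) / (525.4×10⁻⁹ m)
φ = 2.36 eV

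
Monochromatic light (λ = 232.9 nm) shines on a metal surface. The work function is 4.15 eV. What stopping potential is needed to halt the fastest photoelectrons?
1.1735 V

The stopping potential V_s satisfies: eV_s = KE_max

First, find KE_max using Einstein's equation:
E_photon = hc/λ = 5.3235 eV
KE_max = E_photon - φ = 5.3235 - 4.15 = 1.1735 eV

Since eV_s = KE_max:
V_s = KE_max/e = 1.1735 V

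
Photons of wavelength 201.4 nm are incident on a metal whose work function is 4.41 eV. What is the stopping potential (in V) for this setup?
1.7461 V

The stopping potential V_s satisfies: eV_s = KE_max

First, find KE_max using Einstein's equation:
E_photon = hc/λ = 6.1561 eV
KE_max = E_photon - φ = 6.1561 - 4.41 = 1.7461 eV

Since eV_s = KE_max:
V_s = KE_max/e = 1.7461 V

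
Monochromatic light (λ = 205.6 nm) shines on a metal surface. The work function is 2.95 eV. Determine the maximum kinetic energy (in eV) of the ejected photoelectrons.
3.0804 eV

Using Einstein's photoelectric equation: KE_max = hf - φ = hc/λ - φ

First, calculate the photon energy:
E_photon = hc/λ = (6.626×10⁻³⁴ J·s)(3×10⁸ m/s) / (205.6×10⁻⁹ m)
E_photon = 6.0304 eV

Then, the maximum kinetic energy:
KE_max = E_photon - φ = 6.0304 eV - 2.95 eV = 3.0804 eV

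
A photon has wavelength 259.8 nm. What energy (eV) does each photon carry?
4.7723 eV

Using E = hf = hc/λ:

E = hc/λ = (6.626×10⁻³⁴ J·s)(3×10⁸ m/s) / (259.8×10⁻⁹ m)
E = 4.7723 eV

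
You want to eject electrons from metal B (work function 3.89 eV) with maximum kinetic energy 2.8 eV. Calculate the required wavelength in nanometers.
185.33 nm

From Einstein's equation: KE_max = hc/λ - φ

Rearranging for λ:
hc/λ = KE_max + φ
λ = hc/(KE_max + φ)

Required photon energy:
E_photon = KE_max + φ = 2.8 + 3.89 = 6.69 eV

Required wavelength:
λ = hc/E_photon = (6.626×10⁻³⁴)(3×10⁸) / (6.69 × 1.602×10⁻¹⁹)
λ = 185.33 nm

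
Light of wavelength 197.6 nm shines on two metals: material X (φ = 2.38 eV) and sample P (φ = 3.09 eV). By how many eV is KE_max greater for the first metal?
0.7100 eV

Using KE_max = hc/λ - φ for each metal:

Photon energy: E = hc/λ = 6.2745 eV

For material X (φ₁ = 2.38 eV):
KE₁ = E - φ₁ = 6.2745 - 2.38 = 3.8945 eV

For sample P (φ₂ = 3.09 eV):
KE₂ = E - φ₂ = 6.2745 - 3.09 = 3.1845 eV

Difference:
ΔKE = KE₁ - KE₂ = 3.8945 - 3.1845 = 0.7100 eV

Note: The difference equals the difference in work functions: 3.09 - 2.38 = 0.71 eV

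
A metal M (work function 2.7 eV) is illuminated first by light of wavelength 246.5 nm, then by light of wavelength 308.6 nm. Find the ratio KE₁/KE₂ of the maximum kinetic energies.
1.7682

Using Einstein's equation: KE_max = hc/λ - φ

For λ₁ = 246.5 nm:
E₁ = hc/λ₁ = 5.0298 eV
KE₁ = E₁ - φ = 5.0298 - 2.7 = 2.3298 eV

For λ₂ = 308.6 nm:
E₂ = hc/λ₂ = 4.0176 eV
KE₂ = E₂ - φ = 4.0176 - 2.7 = 1.3176 eV

Ratio: KE₁/KE₂ = 2.3298/1.3176 = 1.7682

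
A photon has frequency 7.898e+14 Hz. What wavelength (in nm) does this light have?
379.58 nm

Using the wave equation: c = fλ

Solving for wavelength:
λ = c/f = (3×10⁸ m/s) / (7.898e+14 Hz)
λ = 379.58 nm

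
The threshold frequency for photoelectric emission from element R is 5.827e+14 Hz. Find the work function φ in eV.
2.41 eV

At the threshold frequency, photon energy equals work function:
φ = hf₀

Calculating:
φ = (6.626×10⁻³⁴ J·s)(5.827e+14 Hz)
φ = 2.41 eV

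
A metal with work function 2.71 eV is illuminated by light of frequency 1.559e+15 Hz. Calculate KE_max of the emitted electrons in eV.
3.7375 eV

Using Einstein's photoelectric equation: KE_max = hf - φ

First, calculate the photon energy:
E_photon = hf = (6.626×10⁻³⁴ J·s)(1.559e+15 Hz)
E_photon = 6.4475 eV

Then, the maximum kinetic energy:
KE_max = E_photon - φ = 6.4475 eV - 2.71 eV = 3.7375 eV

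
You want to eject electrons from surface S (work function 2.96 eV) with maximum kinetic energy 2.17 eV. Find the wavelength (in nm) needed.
241.68 nm

From Einstein's equation: KE_max = hc/λ - φ

Rearranging for λ:
hc/λ = KE_max + φ
λ = hc/(KE_max + φ)

Required photon energy:
E_photon = KE_max + φ = 2.17 + 2.96 = 5.13 eV

Required wavelength:
λ = hc/E_photon = (6.626×10⁻³⁴)(3×10⁸) / (5.13 × 1.602×10⁻¹⁹)
λ = 241.68 nm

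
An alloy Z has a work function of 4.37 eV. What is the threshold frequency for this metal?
1.0567e+15 Hz

The threshold frequency is when the photon energy equals the work function:
hf₀ = φ

Solving for f₀:
f₀ = φ/h = (4.37 eV × 1.602×10⁻¹⁹ J/eV) / (6.626×10⁻³⁴ J·s)
f₀ = 1.0567e+15 Hz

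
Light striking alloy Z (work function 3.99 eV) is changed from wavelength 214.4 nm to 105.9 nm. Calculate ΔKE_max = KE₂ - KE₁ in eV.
5.9248 eV

Using Einstein's equation: KE_max = hc/λ - φ

For λ₁ = 214.4 nm:
KE₁ = hc/λ₁ - φ = 5.7828 - 3.99 = 1.7928 eV

For λ₂ = 105.9 nm:
KE₂ = hc/λ₂ - φ = 11.7077 - 3.99 = 7.7177 eV

Change in KE:
ΔKE = KE₂ - KE₁ = 7.7177 - 1.7928 = 5.9248 eV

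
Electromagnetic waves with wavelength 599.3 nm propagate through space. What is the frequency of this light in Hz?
5.0024e+14 Hz

Using the wave equation: c = fλ

Solving for frequency:
f = c/λ = (3×10⁸ m/s) / (599.3×10⁻⁹ m)
f = 5.0024e+14 Hz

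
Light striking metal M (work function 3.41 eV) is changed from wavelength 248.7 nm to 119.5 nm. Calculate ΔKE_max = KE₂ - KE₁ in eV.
5.3900 eV

Using Einstein's equation: KE_max = hc/λ - φ

For λ₁ = 248.7 nm:
KE₁ = hc/λ₁ - φ = 4.9853 - 3.41 = 1.5753 eV

For λ₂ = 119.5 nm:
KE₂ = hc/λ₂ - φ = 10.3752 - 3.41 = 6.9652 eV

Change in KE:
ΔKE = KE₂ - KE₁ = 6.9652 - 1.5753 = 5.3900 eV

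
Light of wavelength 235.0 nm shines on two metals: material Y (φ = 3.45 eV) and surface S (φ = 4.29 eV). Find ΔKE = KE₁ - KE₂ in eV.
0.8400 eV

Using KE_max = hc/λ - φ for each metal:

Photon energy: E = hc/λ = 5.2759 eV

For material Y (φ₁ = 3.45 eV):
KE₁ = E - φ₁ = 5.2759 - 3.45 = 1.8259 eV

For surface S (φ₂ = 4.29 eV):
KE₂ = E - φ₂ = 5.2759 - 4.29 = 0.9859 eV

Difference:
ΔKE = KE₁ - KE₂ = 1.8259 - 0.9859 = 0.8400 eV

Note: The difference equals the difference in work functions: 4.29 - 3.45 = 0.84 eV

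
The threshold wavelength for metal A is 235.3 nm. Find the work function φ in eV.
5.27 eV

At the threshold wavelength, photon energy equals work function:
φ = hc/λ₀

Calculating:
φ = (6.626×10⁻³⁴ J·s)(3×10⁸ m/s) / (235.3×10⁻⁹ m)
φ = 5.27 eV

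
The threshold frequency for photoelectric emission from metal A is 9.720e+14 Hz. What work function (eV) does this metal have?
4.02 eV

At the threshold frequency, photon energy equals work function:
φ = hf₀

Calculating:
φ = (6.626×10⁻³⁴ J·s)(9.720e+14 Hz)
φ = 4.02 eV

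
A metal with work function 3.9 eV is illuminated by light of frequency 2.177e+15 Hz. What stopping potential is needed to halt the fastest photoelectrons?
5.1033 V

The stopping potential V_s satisfies: eV_s = KE_max

First, find KE_max using Einstein's equation:
E_photon = hf = (6.626×10⁻³⁴ J·s)(2.177e+15 Hz) = 9.0033 eV
KE_max = E_photon - φ = 9.0033 - 3.9 = 5.1033 eV

Since eV_s = KE_max:
V_s = KE_max/e = 5.1033 V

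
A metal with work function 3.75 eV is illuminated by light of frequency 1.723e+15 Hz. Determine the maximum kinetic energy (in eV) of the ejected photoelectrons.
3.3758 eV

Using Einstein's photoelectric equation: KE_max = hf - φ

First, calculate the photon energy:
E_photon = hf = (6.626×10⁻³⁴ J·s)(1.723e+15 Hz)
E_photon = 7.1258 eV

Then, the maximum kinetic energy:
KE_max = E_photon - φ = 7.1258 eV - 3.75 eV = 3.3758 eV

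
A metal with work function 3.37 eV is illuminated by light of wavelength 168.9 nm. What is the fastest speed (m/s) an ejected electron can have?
1.1818e+06 m/s

First, find the maximum kinetic energy:
E_photon = hc/λ = 7.3407 eV
KE_max = E_photon - φ = 7.3407 - 3.37 = 3.9707 eV

Convert to Joules: KE_max = 3.9707 × 1.602×10⁻¹⁹ J = 6.3617e-19 J

Then use KE = ½mv² to find velocity:
v = √(2·KE/m) = √(2 × 6.3617e-19 J / 9.109e-31 kg)
v = 1.1818e+06 m/s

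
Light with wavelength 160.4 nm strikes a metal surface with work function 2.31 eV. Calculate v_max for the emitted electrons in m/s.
1.3807e+06 m/s

First, find the maximum kinetic energy:
E_photon = hc/λ = 7.7297 eV
KE_max = E_photon - φ = 7.7297 - 2.31 = 5.4197 eV

Convert to Joules: KE_max = 5.4197 × 1.602×10⁻¹⁹ J = 8.6833e-19 J

Then use KE = ½mv² to find velocity:
v = √(2·KE/m) = √(2 × 8.6833e-19 J / 9.109e-31 kg)
v = 1.3807e+06 m/s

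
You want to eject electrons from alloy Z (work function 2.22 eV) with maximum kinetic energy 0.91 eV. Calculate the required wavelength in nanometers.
396.12 nm

From Einstein's equation: KE_max = hc/λ - φ

Rearranging for λ:
hc/λ = KE_max + φ
λ = hc/(KE_max + φ)

Required photon energy:
E_photon = KE_max + φ = 0.91 + 2.22 = 3.13 eV

Required wavelength:
λ = hc/E_photon = (6.626×10⁻³⁴)(3×10⁸) / (3.13 × 1.602×10⁻¹⁹)
λ = 396.12 nm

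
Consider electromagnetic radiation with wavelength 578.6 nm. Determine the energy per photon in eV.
2.1428 eV

Using E = hf = hc/λ:

E = hc/λ = (6.626×10⁻³⁴ J·s)(3×10⁸ m/s) / (578.6×10⁻⁹ m)
E = 2.1428 eV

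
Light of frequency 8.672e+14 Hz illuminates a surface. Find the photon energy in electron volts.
3.5865 eV

Using E = hf:

E = hf = (6.626×10⁻³⁴ J·s)(8.672e+14 Hz)
E = 3.5865 eV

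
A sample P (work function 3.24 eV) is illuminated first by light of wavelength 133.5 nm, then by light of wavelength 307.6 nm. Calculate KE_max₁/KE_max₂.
7.6480

Using Einstein's equation: KE_max = hc/λ - φ

For λ₁ = 133.5 nm:
E₁ = hc/λ₁ = 9.2872 eV
KE₁ = E₁ - φ = 9.2872 - 3.24 = 6.0472 eV

For λ₂ = 307.6 nm:
E₂ = hc/λ₂ = 4.0307 eV
KE₂ = E₂ - φ = 4.0307 - 3.24 = 0.7907 eV

Ratio: KE₁/KE₂ = 6.0472/0.7907 = 7.6480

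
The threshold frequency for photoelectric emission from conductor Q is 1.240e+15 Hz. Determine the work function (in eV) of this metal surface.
5.13 eV

At the threshold frequency, photon energy equals work function:
φ = hf₀

Calculating:
φ = (6.626×10⁻³⁴ J·s)(1.240e+15 Hz)
φ = 5.13 eV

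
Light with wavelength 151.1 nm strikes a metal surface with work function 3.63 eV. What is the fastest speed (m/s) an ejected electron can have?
1.2687e+06 m/s

First, find the maximum kinetic energy:
E_photon = hc/λ = 8.2054 eV
KE_max = E_photon - φ = 8.2054 - 3.63 = 4.5754 eV

Convert to Joules: KE_max = 4.5754 × 1.602×10⁻¹⁹ J = 7.3307e-19 J

Then use KE = ½mv² to find velocity:
v = √(2·KE/m) = √(2 × 7.3307e-19 J / 9.109e-31 kg)
v = 1.2687e+06 m/s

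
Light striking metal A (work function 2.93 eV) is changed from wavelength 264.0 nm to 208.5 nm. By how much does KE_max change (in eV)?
1.2501 eV

Using Einstein's equation: KE_max = hc/λ - φ

For λ₁ = 264.0 nm:
KE₁ = hc/λ₁ - φ = 4.6964 - 2.93 = 1.7664 eV

For λ₂ = 208.5 nm:
KE₂ = hc/λ₂ - φ = 5.9465 - 2.93 = 3.0165 eV

Change in KE:
ΔKE = KE₂ - KE₁ = 3.0165 - 1.7664 = 1.2501 eV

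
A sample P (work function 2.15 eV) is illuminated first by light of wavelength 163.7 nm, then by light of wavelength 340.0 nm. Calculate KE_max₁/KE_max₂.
3.6241

Using Einstein's equation: KE_max = hc/λ - φ

For λ₁ = 163.7 nm:
E₁ = hc/λ₁ = 7.5739 eV
KE₁ = E₁ - φ = 7.5739 - 2.15 = 5.4239 eV

For λ₂ = 340.0 nm:
E₂ = hc/λ₂ = 3.6466 eV
KE₂ = E₂ - φ = 3.6466 - 2.15 = 1.4966 eV

Ratio: KE₁/KE₂ = 5.4239/1.4966 = 3.6241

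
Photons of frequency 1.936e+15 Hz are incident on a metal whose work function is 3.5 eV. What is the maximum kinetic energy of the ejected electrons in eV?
4.5067 eV

Using Einstein's photoelectric equation: KE_max = hf - φ

First, calculate the photon energy:
E_photon = hf = (6.626×10⁻³⁴ J·s)(1.936e+15 Hz)
E_photon = 8.0067 eV

Then, the maximum kinetic energy:
KE_max = E_photon - φ = 8.0067 eV - 3.5 eV = 4.5067 eV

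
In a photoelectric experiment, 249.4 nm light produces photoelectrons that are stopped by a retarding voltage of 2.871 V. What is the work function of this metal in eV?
2.10 eV

The stopping potential gives the maximum kinetic energy: KE_max = eV_s = 2.871 eV

From Einstein's photoelectric equation: KE_max = hc/λ - φ
Rearranging: φ = hc/λ - KE_max

Calculate photon energy:
E_photon = hc/λ = (6.626×10⁻³⁴ J·s)(3×10⁸ m/s) / (249.4×10⁻⁹ m) = 4.9713 eV

Therefore:
φ = 4.9713 - 2.871 = 2.10 eV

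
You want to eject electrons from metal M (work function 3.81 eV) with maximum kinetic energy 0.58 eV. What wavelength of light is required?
282.42 nm

From Einstein's equation: KE_max = hc/λ - φ

Rearranging for λ:
hc/λ = KE_max + φ
λ = hc/(KE_max + φ)

Required photon energy:
E_photon = KE_max + φ = 0.58 + 3.81 = 4.39 eV

Required wavelength:
λ = hc/E_photon = (6.626×10⁻³⁴)(3×10⁸) / (4.39 × 1.602×10⁻¹⁹)
λ = 282.42 nm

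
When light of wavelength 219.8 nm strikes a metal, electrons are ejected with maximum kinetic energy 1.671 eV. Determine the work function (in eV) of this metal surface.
3.97 eV

From Einstein's photoelectric equation: KE_max = hf - φ = hc/λ - φ

Rearranging for φ:
φ = hc/λ - KE_max

Calculate photon energy:
E_photon = hc/λ = 5.6408 eV

Therefore:
φ = 5.6408 - 1.671 = 3.97 eV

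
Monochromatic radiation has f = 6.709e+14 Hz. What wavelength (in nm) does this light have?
446.85 nm

Using the wave equation: c = fλ

Solving for wavelength:
λ = c/f = (3×10⁸ m/s) / (6.709e+14 Hz)
λ = 446.85 nm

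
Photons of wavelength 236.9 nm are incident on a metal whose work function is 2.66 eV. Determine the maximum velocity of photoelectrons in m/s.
9.5147e+05 m/s

First, find the maximum kinetic energy:
E_photon = hc/λ = 5.2336 eV
KE_max = E_photon - φ = 5.2336 - 2.66 = 2.5736 eV

Convert to Joules: KE_max = 2.5736 × 1.602×10⁻¹⁹ J = 4.1234e-19 J

Then use KE = ½mv² to find velocity:
v = √(2·KE/m) = √(2 × 4.1234e-19 J / 9.109e-31 kg)
v = 9.5147e+05 m/s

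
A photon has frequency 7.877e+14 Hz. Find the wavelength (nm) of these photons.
380.59 nm

Using the wave equation: c = fλ

Solving for wavelength:
λ = c/f = (3×10⁸ m/s) / (7.877e+14 Hz)
λ = 380.59 nm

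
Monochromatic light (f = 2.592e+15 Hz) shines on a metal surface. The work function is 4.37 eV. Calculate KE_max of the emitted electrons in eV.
6.3497 eV

Using Einstein's photoelectric equation: KE_max = hf - φ

First, calculate the photon energy:
E_photon = hf = (6.626×10⁻³⁴ J·s)(2.592e+15 Hz)
E_photon = 10.7197 eV

Then, the maximum kinetic energy:
KE_max = E_photon - φ = 10.7197 eV - 4.37 eV = 6.3497 eV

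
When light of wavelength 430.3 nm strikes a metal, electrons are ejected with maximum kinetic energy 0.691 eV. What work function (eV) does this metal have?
2.19 eV

From Einstein's photoelectric equation: KE_max = hf - φ = hc/λ - φ

Rearranging for φ:
φ = hc/λ - KE_max

Calculate photon energy:
E_photon = hc/λ = 2.8813 eV

Therefore:
φ = 2.8813 - 0.691 = 2.19 eV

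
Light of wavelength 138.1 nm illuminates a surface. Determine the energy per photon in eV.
8.9779 eV

Using E = hf = hc/λ:

E = hc/λ = (6.626×10⁻³⁴ J·s)(3×10⁸ m/s) / (138.1×10⁻⁹ m)
E = 8.9779 eV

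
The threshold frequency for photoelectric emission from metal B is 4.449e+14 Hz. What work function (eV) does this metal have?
1.84 eV

At the threshold frequency, photon energy equals work function:
φ = hf₀

Calculating:
φ = (6.626×10⁻³⁴ J·s)(4.449e+14 Hz)
φ = 1.84 eV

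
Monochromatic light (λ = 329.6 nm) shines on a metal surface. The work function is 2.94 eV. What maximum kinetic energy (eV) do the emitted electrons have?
0.8217 eV

Using Einstein's photoelectric equation: KE_max = hf - φ = hc/λ - φ

First, calculate the photon energy:
E_photon = hc/λ = (6.626×10⁻³⁴ J·s)(3×10⁸ m/s) / (329.6×10⁻⁹ m)
E_photon = 3.7617 eV

Then, the maximum kinetic energy:
KE_max = E_photon - φ = 3.7617 eV - 2.94 eV = 0.8217 eV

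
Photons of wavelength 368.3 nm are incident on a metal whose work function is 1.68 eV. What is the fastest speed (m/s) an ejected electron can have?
7.7020e+05 m/s

First, find the maximum kinetic energy:
E_photon = hc/λ = 3.3664 eV
KE_max = E_photon - φ = 3.3664 - 1.68 = 1.6864 eV

Convert to Joules: KE_max = 1.6864 × 1.602×10⁻¹⁹ J = 2.7019e-19 J

Then use KE = ½mv² to find velocity:
v = √(2·KE/m) = √(2 × 2.7019e-19 J / 9.109e-31 kg)
v = 7.7020e+05 m/s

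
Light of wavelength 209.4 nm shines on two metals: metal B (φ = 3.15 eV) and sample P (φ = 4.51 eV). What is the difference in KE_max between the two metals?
1.3600 eV

Using KE_max = hc/λ - φ for each metal:

Photon energy: E = hc/λ = 5.9209 eV

For metal B (φ₁ = 3.15 eV):
KE₁ = E - φ₁ = 5.9209 - 3.15 = 2.7709 eV

For sample P (φ₂ = 4.51 eV):
KE₂ = E - φ₂ = 5.9209 - 4.51 = 1.4109 eV

Difference:
ΔKE = KE₁ - KE₂ = 2.7709 - 1.4109 = 1.3600 eV

Note: The difference equals the difference in work functions: 4.51 - 3.15 = 1.36 eV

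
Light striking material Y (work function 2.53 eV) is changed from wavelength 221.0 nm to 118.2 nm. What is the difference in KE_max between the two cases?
4.8792 eV

Using Einstein's equation: KE_max = hc/λ - φ

For λ₁ = 221.0 nm:
KE₁ = hc/λ₁ - φ = 5.6101 - 2.53 = 3.0801 eV

For λ₂ = 118.2 nm:
KE₂ = hc/λ₂ - φ = 10.4894 - 2.53 = 7.9594 eV

Change in KE:
ΔKE = KE₂ - KE₁ = 7.9594 - 3.0801 = 4.8792 eV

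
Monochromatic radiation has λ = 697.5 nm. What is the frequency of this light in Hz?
4.2981e+14 Hz

Using the wave equation: c = fλ

Solving for frequency:
f = c/λ = (3×10⁸ m/s) / (697.5×10⁻⁹ m)
f = 4.2981e+14 Hz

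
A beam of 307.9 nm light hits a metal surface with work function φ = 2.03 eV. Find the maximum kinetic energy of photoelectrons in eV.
1.9968 eV

Using Einstein's photoelectric equation: KE_max = hf - φ = hc/λ - φ

First, calculate the photon energy:
E_photon = hc/λ = (6.626×10⁻³⁴ J·s)(3×10⁸ m/s) / (307.9×10⁻⁹ m)
E_photon = 4.0268 eV

Then, the maximum kinetic energy:
KE_max = E_photon - φ = 4.0268 eV - 2.03 eV = 1.9968 eV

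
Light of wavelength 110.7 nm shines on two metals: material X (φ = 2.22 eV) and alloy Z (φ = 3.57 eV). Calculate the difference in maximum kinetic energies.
1.3500 eV

Using KE_max = hc/λ - φ for each metal:

Photon energy: E = hc/λ = 11.2000 eV

For material X (φ₁ = 2.22 eV):
KE₁ = E - φ₁ = 11.2000 - 2.22 = 8.9800 eV

For alloy Z (φ₂ = 3.57 eV):
KE₂ = E - φ₂ = 11.2000 - 3.57 = 7.6300 eV

Difference:
ΔKE = KE₁ - KE₂ = 8.9800 - 7.6300 = 1.3500 eV

Note: The difference equals the difference in work functions: 3.57 - 2.22 = 1.35 eV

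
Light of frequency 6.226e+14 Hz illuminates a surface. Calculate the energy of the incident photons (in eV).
2.5749 eV

Using E = hf:

E = hf = (6.626×10⁻³⁴ J·s)(6.226e+14 Hz)
E = 2.5749 eV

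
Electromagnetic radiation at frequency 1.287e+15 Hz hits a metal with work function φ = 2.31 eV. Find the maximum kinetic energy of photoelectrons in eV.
3.0126 eV

Using Einstein's photoelectric equation: KE_max = hf - φ

First, calculate the photon energy:
E_photon = hf = (6.626×10⁻³⁴ J·s)(1.287e+15 Hz)
E_photon = 5.3226 eV

Then, the maximum kinetic energy:
KE_max = E_photon - φ = 5.3226 eV - 2.31 eV = 3.0126 eV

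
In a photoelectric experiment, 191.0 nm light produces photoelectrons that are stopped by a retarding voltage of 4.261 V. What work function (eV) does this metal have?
2.23 eV

The stopping potential gives the maximum kinetic energy: KE_max = eV_s = 4.261 eV

From Einstein's photoelectric equation: KE_max = hc/λ - φ
Rearranging: φ = hc/λ - KE_max

Calculate photon energy:
E_photon = hc/λ = (6.626×10⁻³⁴ J·s)(3×10⁸ m/s) / (191.0×10⁻⁹ m) = 6.4913 eV

Therefore:
φ = 6.4913 - 4.261 = 2.23 eV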